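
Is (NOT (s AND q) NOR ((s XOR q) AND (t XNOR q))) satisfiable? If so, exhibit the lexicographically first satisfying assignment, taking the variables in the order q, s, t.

q=1, s=1, t=0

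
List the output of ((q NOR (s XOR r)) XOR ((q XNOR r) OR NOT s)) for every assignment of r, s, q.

r | s | q | Output
------------------
0 | 0 | 0 | 0
0 | 0 | 1 | 1
0 | 1 | 0 | 1
0 | 1 | 1 | 0
1 | 0 | 0 | 1
1 | 0 | 1 | 1
1 | 1 | 0 | 1
1 | 1 | 1 | 1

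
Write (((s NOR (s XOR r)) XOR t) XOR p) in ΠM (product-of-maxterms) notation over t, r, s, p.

ΠM(1, 2, 4, 6, 8, 11, 13, 15) = (t OR r OR s OR NOT p) AND (t OR r OR NOT s OR p) AND (t OR NOT r OR s OR p) AND (t OR NOT r OR NOT s OR p) AND (NOT t OR r OR s OR p) AND (NOT t OR r OR NOT s OR NOT p) AND (NOT t OR NOT r OR s OR NOT p) AND (NOT t OR NOT r OR NOT s OR NOT p)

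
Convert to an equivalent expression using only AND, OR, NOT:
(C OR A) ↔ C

((C OR A) AND C) OR (NOT (C OR A) AND NOT C)
(Biconditional = both true or both false)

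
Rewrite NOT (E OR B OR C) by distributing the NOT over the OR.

NOT E AND NOT B AND NOT C
De Morgan's: NOT(OR of terms) = AND of negations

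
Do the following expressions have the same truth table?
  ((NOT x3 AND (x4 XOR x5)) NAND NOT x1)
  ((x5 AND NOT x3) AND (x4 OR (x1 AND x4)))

No. Counterexample: with x1=0, x3=0, x4=0, x5=0, Expression 1 = 1 but Expression 2 = 0.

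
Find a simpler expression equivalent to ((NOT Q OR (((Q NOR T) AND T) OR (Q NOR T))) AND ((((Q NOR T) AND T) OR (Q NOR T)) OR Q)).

By distribution ((E OR v) AND (E OR NOT v) = E) then absorption (E OR (E AND v) = E):
= (Q NOR T)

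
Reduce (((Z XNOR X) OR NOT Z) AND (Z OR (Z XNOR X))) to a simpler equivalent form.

By distribution ((E OR v) AND (E OR NOT v) = E):
= (Z XNOR X)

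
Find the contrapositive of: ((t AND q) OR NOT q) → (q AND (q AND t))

Contrapositive: NOT (q AND (q AND t)) → NOT ((t AND q) OR NOT q)
Note: A statement and its contrapositive are logically equivalent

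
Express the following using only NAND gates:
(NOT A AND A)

(((A NAND A) NAND A) NAND ((A NAND A) NAND A))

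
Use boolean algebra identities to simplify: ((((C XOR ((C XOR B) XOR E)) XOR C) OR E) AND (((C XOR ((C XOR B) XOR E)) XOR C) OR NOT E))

By distribution ((E OR v) AND (E OR NOT v) = E) then XOR self-cancellation ((E XOR v) XOR v = E):
= ((C XOR B) XOR E)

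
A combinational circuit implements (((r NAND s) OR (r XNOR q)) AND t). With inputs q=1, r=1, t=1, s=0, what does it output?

Substituting: (((1 NAND 0) OR (1 XNOR 1)) AND 1)
= 1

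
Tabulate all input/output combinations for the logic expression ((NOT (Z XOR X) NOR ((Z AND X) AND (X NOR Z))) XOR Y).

Y | X | Z | Output
------------------
0 | 0 | 0 | 0
0 | 0 | 1 | 1
0 | 1 | 0 | 1
0 | 1 | 1 | 0
1 | 0 | 0 | 1
1 | 0 | 1 | 0
1 | 1 | 0 | 0
1 | 1 | 1 | 1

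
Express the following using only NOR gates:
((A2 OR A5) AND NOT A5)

((((A2 NOR A5) NOR (A2 NOR A5)) NOR ((A2 NOR A5) NOR (A2 NOR A5))) NOR ((A5 NOR A5) NOR (A5 NOR A5)))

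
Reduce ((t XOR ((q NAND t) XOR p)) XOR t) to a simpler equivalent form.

By XOR self-cancellation ((E XOR v) XOR v = E):
= ((q NAND t) XOR p)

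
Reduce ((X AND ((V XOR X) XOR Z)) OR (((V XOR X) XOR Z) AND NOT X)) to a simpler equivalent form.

By distribution ((E AND v) OR (E AND NOT v) = E):
= ((V XOR X) XOR Z)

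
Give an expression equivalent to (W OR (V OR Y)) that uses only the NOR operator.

((W NOR ((V NOR Y) NOR (V NOR Y))) NOR (W NOR ((V NOR Y) NOR (V NOR Y))))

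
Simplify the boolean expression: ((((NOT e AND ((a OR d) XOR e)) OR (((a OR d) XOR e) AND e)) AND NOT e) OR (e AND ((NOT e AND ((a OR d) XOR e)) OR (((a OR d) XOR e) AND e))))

By distribution ((E AND v) OR (E AND NOT v) = E) then distribution ((E AND v) OR (E AND NOT v) = E):
= ((a OR d) XOR e)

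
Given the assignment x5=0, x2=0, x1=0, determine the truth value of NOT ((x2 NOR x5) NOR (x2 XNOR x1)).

Substituting: NOT ((0 NOR 0) NOR (0 XNOR 0))
= 1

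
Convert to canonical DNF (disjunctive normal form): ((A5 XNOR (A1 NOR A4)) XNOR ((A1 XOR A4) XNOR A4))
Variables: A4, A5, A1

(NOT A4 AND A5 AND NOT A1) OR (NOT A4 AND A5 AND A1) OR (A4 AND NOT A5 AND NOT A1) OR (A4 AND A5 AND A1)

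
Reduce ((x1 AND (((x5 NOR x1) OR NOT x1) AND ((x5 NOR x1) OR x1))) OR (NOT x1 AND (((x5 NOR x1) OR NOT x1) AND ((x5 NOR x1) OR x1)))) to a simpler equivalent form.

By distribution ((E AND v) OR (E AND NOT v) = E) then distribution ((E OR v) AND (E OR NOT v) = E):
= (x5 NOR x1)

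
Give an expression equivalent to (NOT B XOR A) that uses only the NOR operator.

(((((B NOR B) NOR A) NOR ((B NOR B) NOR A)) NOR (((B NOR B) NOR A) NOR ((B NOR B) NOR A))) NOR (((((B NOR B) NOR (B NOR B)) NOR (A NOR A)) NOR (((B NOR B) NOR (B NOR B)) NOR (A NOR A))) NOR ((((B NOR B) NOR (B NOR B)) NOR (A NOR A)) NOR (((B NOR B) NOR (B NOR B)) NOR (A NOR A)))))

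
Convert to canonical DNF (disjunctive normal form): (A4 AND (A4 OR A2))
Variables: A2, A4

(NOT A2 AND A4) OR (A2 AND A4)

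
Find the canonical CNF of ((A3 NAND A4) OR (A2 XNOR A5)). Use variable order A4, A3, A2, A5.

(NOT A4 OR NOT A3 OR A2 OR NOT A5) AND (NOT A4 OR NOT A3 OR NOT A2 OR A5)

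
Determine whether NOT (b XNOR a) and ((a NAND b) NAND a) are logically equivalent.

No. Counterexample: with b=0, a=0, Expression 1 = 0 but Expression 2 = 1.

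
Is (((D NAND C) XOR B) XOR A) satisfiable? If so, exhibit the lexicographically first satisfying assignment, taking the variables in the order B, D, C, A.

B=0, D=0, C=0, A=0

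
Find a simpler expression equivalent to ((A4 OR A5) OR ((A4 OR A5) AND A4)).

By absorption (E OR (E AND v) = E):
= (A4 OR A5)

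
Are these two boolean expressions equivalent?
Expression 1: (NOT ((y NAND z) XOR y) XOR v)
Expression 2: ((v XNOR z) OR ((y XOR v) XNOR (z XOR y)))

No. Counterexample: with v=0, y=0, z=0, Expression 1 = 0 but Expression 2 = 1.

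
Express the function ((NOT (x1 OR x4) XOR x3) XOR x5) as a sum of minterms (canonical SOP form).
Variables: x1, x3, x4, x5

Σm(0, 3, 5, 6, 9, 11, 12, 14) = (NOT x1 AND NOT x3 AND NOT x4 AND NOT x5) OR (NOT x1 AND NOT x3 AND x4 AND x5) OR (NOT x1 AND x3 AND NOT x4 AND x5) OR (NOT x1 AND x3 AND x4 AND NOT x5) OR (x1 AND NOT x3 AND NOT x4 AND x5) OR (x1 AND NOT x3 AND x4 AND x5) OR (x1 AND x3 AND NOT x4 AND NOT x5) OR (x1 AND x3 AND x4 AND NOT x5)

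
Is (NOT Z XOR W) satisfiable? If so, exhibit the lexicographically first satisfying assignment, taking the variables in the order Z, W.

Z=0, W=0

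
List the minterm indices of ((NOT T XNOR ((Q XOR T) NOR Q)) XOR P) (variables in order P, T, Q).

Σm(0, 2, 3, 5) = (NOT P AND NOT T AND NOT Q) OR (NOT P AND T AND NOT Q) OR (NOT P AND T AND Q) OR (P AND NOT T AND Q)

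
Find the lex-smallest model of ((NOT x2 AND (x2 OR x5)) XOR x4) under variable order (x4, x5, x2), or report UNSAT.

x4=0, x5=1, x2=0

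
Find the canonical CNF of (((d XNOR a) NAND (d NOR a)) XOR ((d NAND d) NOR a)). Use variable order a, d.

(a OR d) AND (a OR NOT d)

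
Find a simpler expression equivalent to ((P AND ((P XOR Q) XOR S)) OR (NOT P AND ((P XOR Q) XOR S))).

By distribution ((E AND v) OR (E AND NOT v) = E):
= ((P XOR Q) XOR S)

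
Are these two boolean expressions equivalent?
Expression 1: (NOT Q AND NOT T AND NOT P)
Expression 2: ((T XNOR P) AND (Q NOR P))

Yes, they are equivalent — the two output columns agree on all 8 assignments:
Q | T | P | Expression 1 | Expression 2
---------------------------------------
0 | 0 | 0 | 1 | 1
0 | 0 | 1 | 0 | 0
0 | 1 | 0 | 0 | 0
0 | 1 | 1 | 0 | 0
1 | 0 | 0 | 0 | 0
1 | 0 | 1 | 0 | 0
1 | 1 | 0 | 0 | 0
1 | 1 | 1 | 0 | 0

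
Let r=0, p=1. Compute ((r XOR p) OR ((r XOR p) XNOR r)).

Substituting: ((0 XOR 1) OR ((0 XOR 1) XNOR 0))
= 1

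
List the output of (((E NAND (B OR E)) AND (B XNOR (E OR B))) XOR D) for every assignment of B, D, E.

B | D | E | Output
------------------
0 | 0 | 0 | 1
0 | 0 | 1 | 0
0 | 1 | 0 | 0
0 | 1 | 1 | 1
1 | 0 | 0 | 1
1 | 0 | 1 | 0
1 | 1 | 0 | 0
1 | 1 | 1 | 1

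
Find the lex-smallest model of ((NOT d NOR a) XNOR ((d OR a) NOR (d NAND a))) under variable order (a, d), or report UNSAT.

a=0, d=0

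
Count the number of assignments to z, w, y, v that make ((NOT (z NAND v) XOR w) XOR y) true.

Satisfying assignments: (0,0,1,0), (0,0,1,1), (0,1,0,0), (0,1,0,1), (1,0,0,1), (1,0,1,0), (1,1,0,0), (1,1,1,1)
Count: 8 out of 16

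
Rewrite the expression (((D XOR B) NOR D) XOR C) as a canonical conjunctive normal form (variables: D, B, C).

(D OR B OR NOT C) AND (D OR NOT B OR C) AND (NOT D OR B OR C) AND (NOT D OR NOT B OR C)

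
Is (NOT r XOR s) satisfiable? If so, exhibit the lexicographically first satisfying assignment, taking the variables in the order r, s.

r=0, s=0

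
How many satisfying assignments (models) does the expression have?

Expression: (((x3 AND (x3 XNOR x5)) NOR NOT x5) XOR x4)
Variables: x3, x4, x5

Satisfying assignments: (0,0,1), (0,1,0), (1,1,0), (1,1,1)
Count: 4 out of 8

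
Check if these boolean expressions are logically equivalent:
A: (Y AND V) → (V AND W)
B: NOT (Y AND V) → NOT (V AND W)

No, Inverse is not equivalent to original (counterexample: W=0, V=1, Y=1)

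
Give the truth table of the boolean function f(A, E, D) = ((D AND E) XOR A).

A | E | D | Output
------------------
0 | 0 | 0 | 0
0 | 0 | 1 | 0
0 | 1 | 0 | 0
0 | 1 | 1 | 1
1 | 0 | 0 | 1
1 | 0 | 1 | 1
1 | 1 | 0 | 1
1 | 1 | 1 | 0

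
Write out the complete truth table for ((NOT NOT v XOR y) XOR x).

v | y | x | Output
------------------
0 | 0 | 0 | 0
0 | 0 | 1 | 1
0 | 1 | 0 | 1
0 | 1 | 1 | 0
1 | 0 | 0 | 1
1 | 0 | 1 | 0
1 | 1 | 0 | 0
1 | 1 | 1 | 1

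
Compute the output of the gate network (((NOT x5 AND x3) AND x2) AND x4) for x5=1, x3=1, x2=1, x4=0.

Substituting: (((NOT 1 AND 1) AND 1) AND 0)
= 0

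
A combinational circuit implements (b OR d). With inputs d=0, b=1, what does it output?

Substituting: (1 OR 0)
= 1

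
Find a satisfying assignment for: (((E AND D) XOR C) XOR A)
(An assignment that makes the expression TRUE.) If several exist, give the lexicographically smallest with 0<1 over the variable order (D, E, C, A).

D=0, E=0, C=0, A=1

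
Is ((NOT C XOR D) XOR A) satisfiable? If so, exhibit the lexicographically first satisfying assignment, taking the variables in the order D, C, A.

D=0, C=0, A=0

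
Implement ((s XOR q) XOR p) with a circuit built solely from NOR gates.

((((((((s NOR q) NOR (s NOR q)) NOR ((s NOR q) NOR (s NOR q))) NOR ((((s NOR s) NOR (q NOR q)) NOR ((s NOR s) NOR (q NOR q))) NOR (((s NOR s) NOR (q NOR q)) NOR ((s NOR s) NOR (q NOR q))))) NOR p) NOR (((((s NOR q) NOR (s NOR q)) NOR ((s NOR q) NOR (s NOR q))) NOR ((((s NOR s) NOR (q NOR q)) NOR ((s NOR s) NOR (q NOR q))) NOR (((s NOR s) NOR (q NOR q)) NOR ((s NOR s) NOR (q NOR q))))) NOR p)) NOR ((((((s NOR q) NOR (s NOR q)) NOR ((s NOR q) NOR (s NOR q))) NOR ((((s NOR s) NOR (q NOR q)) NOR ((s NOR s) NOR (q NOR q))) NOR (((s NOR s) NOR (q NOR q)) NOR ((s NOR s) NOR (q NOR q))))) NOR p) NOR (((((s NOR q) NOR (s NOR q)) NOR ((s NOR q) NOR (s NOR q))) NOR ((((s NOR s) NOR (q NOR q)) NOR ((s NOR s) NOR (q NOR q))) NOR (((s NOR s) NOR (q NOR q)) NOR ((s NOR s) NOR (q NOR q))))) NOR p))) NOR ((((((((s NOR q) NOR (s NOR q)) NOR ((s NOR q) NOR (s NOR q))) NOR ((((s NOR s) NOR (q NOR q)) NOR ((s NOR s) NOR (q NOR q))) NOR (((s NOR s) NOR (q NOR q)) NOR ((s NOR s) NOR (q NOR q))))) NOR ((((s NOR q) NOR (s NOR q)) NOR ((s NOR q) NOR (s NOR q))) NOR ((((s NOR s) NOR (q NOR q)) NOR ((s NOR s) NOR (q NOR q))) NOR (((s NOR s) NOR (q NOR q)) NOR ((s NOR s) NOR (q NOR q)))))) NOR (p NOR p)) NOR ((((((s NOR q) NOR (s NOR q)) NOR ((s NOR q) NOR (s NOR q))) NOR ((((s NOR s) NOR (q NOR q)) NOR ((s NOR s) NOR (q NOR q))) NOR (((s NOR s) NOR (q NOR q)) NOR ((s NOR s) NOR (q NOR q))))) NOR ((((s NOR q) NOR (s NOR q)) NOR ((s NOR q) NOR (s NOR q))) NOR ((((s NOR s) NOR (q NOR q)) NOR ((s NOR s) NOR (q NOR q))) NOR (((s NOR s) NOR (q NOR q)) NOR ((s NOR s) NOR (q NOR q)))))) NOR (p NOR p))) NOR (((((((s NOR q) NOR (s NOR q)) NOR ((s NOR q) NOR (s NOR q))) NOR ((((s NOR s) NOR (q NOR q)) NOR ((s NOR s) NOR (q NOR q))) NOR (((s NOR s) NOR (q NOR q)) NOR ((s NOR s) NOR (q NOR q))))) NOR ((((s NOR q) NOR (s NOR q)) NOR ((s NOR q) NOR (s NOR q))) NOR ((((s NOR s) NOR (q NOR q)) NOR ((s NOR s) NOR (q NOR q))) NOR (((s NOR s) NOR (q NOR q)) NOR ((s NOR s) NOR (q NOR q)))))) NOR (p NOR p)) NOR ((((((s NOR q) NOR (s NOR q)) NOR ((s NOR q) NOR (s NOR q))) NOR ((((s NOR s) NOR (q NOR q)) NOR ((s NOR s) NOR (q NOR q))) NOR (((s NOR s) NOR (q NOR q)) NOR ((s NOR s) NOR (q NOR q))))) NOR ((((s NOR q) NOR (s NOR q)) NOR ((s NOR q) NOR (s NOR q))) NOR ((((s NOR s) NOR (q NOR q)) NOR ((s NOR s) NOR (q NOR q))) NOR (((s NOR s) NOR (q NOR q)) NOR ((s NOR s) NOR (q NOR q)))))) NOR (p NOR p)))))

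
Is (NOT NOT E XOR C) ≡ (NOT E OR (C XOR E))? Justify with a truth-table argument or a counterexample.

No. Counterexample: with C=0, E=0, Expression 1 = 0 but Expression 2 = 1.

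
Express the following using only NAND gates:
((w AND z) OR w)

((((w NAND z) NAND (w NAND z)) NAND ((w NAND z) NAND (w NAND z))) NAND (w NAND w))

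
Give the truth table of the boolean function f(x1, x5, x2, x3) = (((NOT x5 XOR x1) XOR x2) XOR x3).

x1 | x5 | x2 | x3 | Output
--------------------------
0 | 0 | 0 | 0 | 1
0 | 0 | 0 | 1 | 0
0 | 0 | 1 | 0 | 0
0 | 0 | 1 | 1 | 1
0 | 1 | 0 | 0 | 0
0 | 1 | 0 | 1 | 1
0 | 1 | 1 | 0 | 1
0 | 1 | 1 | 1 | 0
1 | 0 | 0 | 0 | 0
1 | 0 | 0 | 1 | 1
1 | 0 | 1 | 0 | 1
1 | 0 | 1 | 1 | 0
1 | 1 | 0 | 0 | 1
1 | 1 | 0 | 1 | 0
1 | 1 | 1 | 0 | 0
1 | 1 | 1 | 1 | 1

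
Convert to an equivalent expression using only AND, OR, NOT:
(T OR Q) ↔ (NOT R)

((T OR Q) AND (NOT R)) OR (NOT (T OR Q) AND R)
(Biconditional = both true or both false)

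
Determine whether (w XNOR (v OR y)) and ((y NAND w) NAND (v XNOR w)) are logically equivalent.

No. Counterexample: with v=0, w=0, y=0, Expression 1 = 1 but Expression 2 = 0.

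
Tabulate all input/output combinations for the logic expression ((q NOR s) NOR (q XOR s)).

s | q | Output
--------------
0 | 0 | 0
0 | 1 | 0
1 | 0 | 0
1 | 1 | 1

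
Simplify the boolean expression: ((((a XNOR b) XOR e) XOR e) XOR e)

By XOR self-cancellation ((E XOR v) XOR v = E):
= ((a XNOR b) XOR e)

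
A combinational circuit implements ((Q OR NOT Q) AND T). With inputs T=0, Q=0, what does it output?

Substituting: ((0 OR NOT 0) AND 0)
= 0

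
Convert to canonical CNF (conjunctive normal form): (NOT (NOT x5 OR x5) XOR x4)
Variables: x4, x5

(x4 OR x5) AND (x4 OR NOT x5)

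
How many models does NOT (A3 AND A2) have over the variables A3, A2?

Satisfying assignments: (0,0), (0,1), (1,0)
Count: 3 out of 4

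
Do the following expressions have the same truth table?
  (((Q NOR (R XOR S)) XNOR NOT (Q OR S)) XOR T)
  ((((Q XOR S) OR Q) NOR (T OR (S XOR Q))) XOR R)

No. Counterexample: with T=0, Q=0, S=1, R=0, Expression 1 = 1 but Expression 2 = 0.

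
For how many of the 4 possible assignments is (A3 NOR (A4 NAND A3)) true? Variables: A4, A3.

No assignment satisfies the expression.
Count: 0 out of 4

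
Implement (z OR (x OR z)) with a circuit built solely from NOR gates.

((z NOR ((x NOR z) NOR (x NOR z))) NOR (z NOR ((x NOR z) NOR (x NOR z))))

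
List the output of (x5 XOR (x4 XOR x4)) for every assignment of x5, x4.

x5 | x4 | Output
----------------
0 | 0 | 0
0 | 1 | 0
1 | 0 | 1
1 | 1 | 1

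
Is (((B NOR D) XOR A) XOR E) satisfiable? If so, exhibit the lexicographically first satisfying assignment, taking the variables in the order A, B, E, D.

A=0, B=0, E=0, D=0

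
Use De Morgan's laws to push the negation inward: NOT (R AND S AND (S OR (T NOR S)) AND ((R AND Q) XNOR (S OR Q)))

NOT R OR NOT S OR NOT (S OR (T NOR S)) OR NOT ((R AND Q) XNOR (S OR Q))
De Morgan's: NOT(AND of terms) = OR of negations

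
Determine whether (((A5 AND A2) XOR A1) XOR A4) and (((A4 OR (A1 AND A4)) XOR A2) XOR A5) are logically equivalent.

No. Counterexample: with A2=0, A1=0, A4=0, A5=1, Expression 1 = 0 but Expression 2 = 1.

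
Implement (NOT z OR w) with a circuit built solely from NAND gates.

(((z NAND z) NAND (z NAND z)) NAND (w NAND w))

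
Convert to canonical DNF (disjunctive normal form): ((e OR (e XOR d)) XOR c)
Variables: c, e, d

(NOT c AND NOT e AND d) OR (NOT c AND e AND NOT d) OR (NOT c AND e AND d) OR (c AND NOT e AND NOT d)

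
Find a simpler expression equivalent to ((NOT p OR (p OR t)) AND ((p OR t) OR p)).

By distribution ((E OR v) AND (E OR NOT v) = E):
= (p OR t)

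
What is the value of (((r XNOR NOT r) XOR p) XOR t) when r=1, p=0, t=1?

Substituting: (((1 XNOR NOT 1) XOR 0) XOR 1)
= 1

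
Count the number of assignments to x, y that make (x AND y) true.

Satisfying assignments: (1,1)
Count: 1 out of 4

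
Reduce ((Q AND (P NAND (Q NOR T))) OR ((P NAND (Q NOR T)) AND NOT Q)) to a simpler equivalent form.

By distribution ((E AND v) OR (E AND NOT v) = E):
= (P NAND (Q NOR T))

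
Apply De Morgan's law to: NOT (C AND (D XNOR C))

NOT C OR NOT (D XNOR C)
De Morgan's: NOT(AND of terms) = OR of negations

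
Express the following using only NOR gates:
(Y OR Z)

((Y NOR Z) NOR (Y NOR Z))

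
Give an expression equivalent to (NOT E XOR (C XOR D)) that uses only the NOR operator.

(((((E NOR E) NOR ((((C NOR D) NOR (C NOR D)) NOR ((C NOR D) NOR (C NOR D))) NOR ((((C NOR C) NOR (D NOR D)) NOR ((C NOR C) NOR (D NOR D))) NOR (((C NOR C) NOR (D NOR D)) NOR ((C NOR C) NOR (D NOR D)))))) NOR ((E NOR E) NOR ((((C NOR D) NOR (C NOR D)) NOR ((C NOR D) NOR (C NOR D))) NOR ((((C NOR C) NOR (D NOR D)) NOR ((C NOR C) NOR (D NOR D))) NOR (((C NOR C) NOR (D NOR D)) NOR ((C NOR C) NOR (D NOR D))))))) NOR (((E NOR E) NOR ((((C NOR D) NOR (C NOR D)) NOR ((C NOR D) NOR (C NOR D))) NOR ((((C NOR C) NOR (D NOR D)) NOR ((C NOR C) NOR (D NOR D))) NOR (((C NOR C) NOR (D NOR D)) NOR ((C NOR C) NOR (D NOR D)))))) NOR ((E NOR E) NOR ((((C NOR D) NOR (C NOR D)) NOR ((C NOR D) NOR (C NOR D))) NOR ((((C NOR C) NOR (D NOR D)) NOR ((C NOR C) NOR (D NOR D))) NOR (((C NOR C) NOR (D NOR D)) NOR ((C NOR C) NOR (D NOR D)))))))) NOR (((((E NOR E) NOR (E NOR E)) NOR (((((C NOR D) NOR (C NOR D)) NOR ((C NOR D) NOR (C NOR D))) NOR ((((C NOR C) NOR (D NOR D)) NOR ((C NOR C) NOR (D NOR D))) NOR (((C NOR C) NOR (D NOR D)) NOR ((C NOR C) NOR (D NOR D))))) NOR ((((C NOR D) NOR (C NOR D)) NOR ((C NOR D) NOR (C NOR D))) NOR ((((C NOR C) NOR (D NOR D)) NOR ((C NOR C) NOR (D NOR D))) NOR (((C NOR C) NOR (D NOR D)) NOR ((C NOR C) NOR (D NOR D))))))) NOR (((E NOR E) NOR (E NOR E)) NOR (((((C NOR D) NOR (C NOR D)) NOR ((C NOR D) NOR (C NOR D))) NOR ((((C NOR C) NOR (D NOR D)) NOR ((C NOR C) NOR (D NOR D))) NOR (((C NOR C) NOR (D NOR D)) NOR ((C NOR C) NOR (D NOR D))))) NOR ((((C NOR D) NOR (C NOR D)) NOR ((C NOR D) NOR (C NOR D))) NOR ((((C NOR C) NOR (D NOR D)) NOR ((C NOR C) NOR (D NOR D))) NOR (((C NOR C) NOR (D NOR D)) NOR ((C NOR C) NOR (D NOR D)))))))) NOR ((((E NOR E) NOR (E NOR E)) NOR (((((C NOR D) NOR (C NOR D)) NOR ((C NOR D) NOR (C NOR D))) NOR ((((C NOR C) NOR (D NOR D)) NOR ((C NOR C) NOR (D NOR D))) NOR (((C NOR C) NOR (D NOR D)) NOR ((C NOR C) NOR (D NOR D))))) NOR ((((C NOR D) NOR (C NOR D)) NOR ((C NOR D) NOR (C NOR D))) NOR ((((C NOR C) NOR (D NOR D)) NOR ((C NOR C) NOR (D NOR D))) NOR (((C NOR C) NOR (D NOR D)) NOR ((C NOR C) NOR (D NOR D))))))) NOR (((E NOR E) NOR (E NOR E)) NOR (((((C NOR D) NOR (C NOR D)) NOR ((C NOR D) NOR (C NOR D))) NOR ((((C NOR C) NOR (D NOR D)) NOR ((C NOR C) NOR (D NOR D))) NOR (((C NOR C) NOR (D NOR D)) NOR ((C NOR C) NOR (D NOR D))))) NOR ((((C NOR D) NOR (C NOR D)) NOR ((C NOR D) NOR (C NOR D))) NOR ((((C NOR C) NOR (D NOR D)) NOR ((C NOR C) NOR (D NOR D))) NOR (((C NOR C) NOR (D NOR D)) NOR ((C NOR C) NOR (D NOR D))))))))))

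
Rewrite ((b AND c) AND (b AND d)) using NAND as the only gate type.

((((b NAND c) NAND (b NAND c)) NAND ((b NAND d) NAND (b NAND d))) NAND (((b NAND c) NAND (b NAND c)) NAND ((b NAND d) NAND (b NAND d))))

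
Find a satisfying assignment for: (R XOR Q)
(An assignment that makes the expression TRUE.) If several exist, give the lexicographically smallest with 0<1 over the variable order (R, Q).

R=0, Q=1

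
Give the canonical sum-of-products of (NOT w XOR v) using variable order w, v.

Σm(0, 3) = (NOT w AND NOT v) OR (w AND v)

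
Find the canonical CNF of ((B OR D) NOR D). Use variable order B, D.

(B OR NOT D) AND (NOT B OR D) AND (NOT B OR NOT D)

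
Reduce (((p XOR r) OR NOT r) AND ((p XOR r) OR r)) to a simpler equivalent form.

By distribution ((E OR v) AND (E OR NOT v) = E):
= (p XOR r)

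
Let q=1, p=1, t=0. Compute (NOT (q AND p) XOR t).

Substituting: (NOT (1 AND 1) XOR 0)
= 0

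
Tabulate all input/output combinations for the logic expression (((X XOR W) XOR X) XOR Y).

Y | X | W | Output
------------------
0 | 0 | 0 | 0
0 | 0 | 1 | 1
0 | 1 | 0 | 0
0 | 1 | 1 | 1
1 | 0 | 0 | 1
1 | 0 | 1 | 0
1 | 1 | 0 | 1
1 | 1 | 1 | 0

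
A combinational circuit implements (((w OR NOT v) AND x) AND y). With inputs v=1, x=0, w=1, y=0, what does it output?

Substituting: (((1 OR NOT 1) AND 0) AND 0)
= 0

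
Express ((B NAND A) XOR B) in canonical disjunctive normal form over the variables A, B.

(NOT A AND NOT B) OR (A AND NOT B) OR (A AND B)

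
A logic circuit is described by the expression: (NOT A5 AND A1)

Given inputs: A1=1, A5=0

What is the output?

Substituting: (NOT 0 AND 1)
= 1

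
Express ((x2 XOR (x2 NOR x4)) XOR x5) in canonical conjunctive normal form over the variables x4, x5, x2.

(x4 OR NOT x5 OR x2) AND (x4 OR NOT x5 OR NOT x2) AND (NOT x4 OR x5 OR x2) AND (NOT x4 OR NOT x5 OR NOT x2)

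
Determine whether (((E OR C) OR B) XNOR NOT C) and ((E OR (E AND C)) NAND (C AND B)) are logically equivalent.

No. Counterexample: with B=0, C=0, E=0, Expression 1 = 0 but Expression 2 = 1.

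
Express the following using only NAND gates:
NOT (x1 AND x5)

(((x1 NAND x5) NAND (x1 NAND x5)) NAND ((x1 NAND x5) NAND (x1 NAND x5)))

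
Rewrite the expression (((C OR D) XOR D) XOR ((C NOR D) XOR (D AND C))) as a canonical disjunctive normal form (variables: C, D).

(NOT C AND NOT D) OR (C AND NOT D) OR (C AND D)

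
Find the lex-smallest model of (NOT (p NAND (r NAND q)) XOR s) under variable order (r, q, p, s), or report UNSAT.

r=0, q=0, p=0, s=1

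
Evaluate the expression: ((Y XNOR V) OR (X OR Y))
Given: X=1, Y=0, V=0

Substituting: ((0 XNOR 0) OR (1 OR 0))
= 1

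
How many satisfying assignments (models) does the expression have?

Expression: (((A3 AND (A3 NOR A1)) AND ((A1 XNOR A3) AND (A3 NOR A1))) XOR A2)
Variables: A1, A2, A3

Satisfying assignments: (0,1,0), (0,1,1), (1,1,0), (1,1,1)
Count: 4 out of 8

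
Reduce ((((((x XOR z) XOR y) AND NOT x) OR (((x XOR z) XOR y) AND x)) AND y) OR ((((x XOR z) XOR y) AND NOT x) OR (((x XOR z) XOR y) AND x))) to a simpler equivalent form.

By absorption (E OR (E AND v) = E) then distribution ((E AND v) OR (E AND NOT v) = E):
= ((x XOR z) XOR y)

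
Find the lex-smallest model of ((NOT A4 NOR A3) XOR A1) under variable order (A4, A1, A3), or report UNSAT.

A4=0, A1=1, A3=0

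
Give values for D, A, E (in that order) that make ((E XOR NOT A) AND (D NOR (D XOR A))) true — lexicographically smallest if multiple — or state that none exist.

D=0, A=0, E=0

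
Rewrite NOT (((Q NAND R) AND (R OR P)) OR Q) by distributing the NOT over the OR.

NOT ((Q NAND R) AND (R OR P)) AND NOT Q
De Morgan's: NOT(OR of terms) = AND of negations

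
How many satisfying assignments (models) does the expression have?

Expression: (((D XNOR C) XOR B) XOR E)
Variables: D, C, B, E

Satisfying assignments: (0,0,0,0), (0,0,1,1), (0,1,0,1), (0,1,1,0), (1,0,0,1), (1,0,1,0), (1,1,0,0), (1,1,1,1)
Count: 8 out of 16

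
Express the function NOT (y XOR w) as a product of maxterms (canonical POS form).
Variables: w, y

ΠM(1, 2) = (w OR NOT y) AND (NOT w OR y)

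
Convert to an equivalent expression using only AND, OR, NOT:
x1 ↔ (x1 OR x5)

(x1 AND (x1 OR x5)) OR (NOT x1 AND NOT (x1 OR x5))
(Biconditional = both true or both false)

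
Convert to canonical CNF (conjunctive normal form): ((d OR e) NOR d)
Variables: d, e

(d OR NOT e) AND (NOT d OR e) AND (NOT d OR NOT e)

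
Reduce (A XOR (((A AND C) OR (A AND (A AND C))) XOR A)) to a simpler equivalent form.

By XOR self-cancellation ((E XOR v) XOR v = E) then absorption (E OR (E AND v) = E):
= (A AND C)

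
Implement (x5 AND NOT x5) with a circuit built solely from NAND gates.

((x5 NAND (x5 NAND x5)) NAND (x5 NAND (x5 NAND x5)))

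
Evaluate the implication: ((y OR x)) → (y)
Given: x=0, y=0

Antecedent ((y OR x)) = 0; consequent (y) = 0.
0 → 0 = 1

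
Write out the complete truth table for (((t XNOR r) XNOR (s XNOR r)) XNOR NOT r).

t | s | r | Output
------------------
0 | 0 | 0 | 1
0 | 0 | 1 | 0
0 | 1 | 0 | 0
0 | 1 | 1 | 1
1 | 0 | 0 | 0
1 | 0 | 1 | 1
1 | 1 | 0 | 1
1 | 1 | 1 | 0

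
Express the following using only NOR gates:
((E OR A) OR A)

((((E NOR A) NOR (E NOR A)) NOR A) NOR (((E NOR A) NOR (E NOR A)) NOR A))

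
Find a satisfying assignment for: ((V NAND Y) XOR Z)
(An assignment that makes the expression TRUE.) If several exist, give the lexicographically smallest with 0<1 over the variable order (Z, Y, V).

Z=0, Y=0, V=0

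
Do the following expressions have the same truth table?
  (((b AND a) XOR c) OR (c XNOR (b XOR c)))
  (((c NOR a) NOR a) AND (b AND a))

No. Counterexample: with c=0, b=0, a=0, Expression 1 = 1 but Expression 2 = 0.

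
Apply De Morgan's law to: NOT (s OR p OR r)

NOT s AND NOT p AND NOT r
De Morgan's: NOT(OR of terms) = AND of negations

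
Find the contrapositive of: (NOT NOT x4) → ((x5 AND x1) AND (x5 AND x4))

Contrapositive: NOT ((x5 AND x1) AND (x5 AND x4)) → NOT x4
Note: A statement and its contrapositive are logically equivalent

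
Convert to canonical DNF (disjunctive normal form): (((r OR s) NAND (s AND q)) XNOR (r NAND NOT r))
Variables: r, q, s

(NOT r AND NOT q AND NOT s) OR (NOT r AND NOT q AND s) OR (NOT r AND q AND NOT s) OR (r AND NOT q AND NOT s) OR (r AND NOT q AND s) OR (r AND q AND NOT s)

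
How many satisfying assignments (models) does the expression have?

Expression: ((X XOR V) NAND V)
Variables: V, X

Satisfying assignments: (0,0), (0,1), (1,1)
Count: 3 out of 4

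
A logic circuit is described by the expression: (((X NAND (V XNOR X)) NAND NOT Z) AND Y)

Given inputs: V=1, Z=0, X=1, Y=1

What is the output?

Substituting: (((1 NAND (1 XNOR 1)) NAND NOT 0) AND 1)
= 1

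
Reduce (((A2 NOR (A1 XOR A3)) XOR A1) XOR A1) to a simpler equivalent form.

By XOR self-cancellation ((E XOR v) XOR v = E):
= (A2 NOR (A1 XOR A3))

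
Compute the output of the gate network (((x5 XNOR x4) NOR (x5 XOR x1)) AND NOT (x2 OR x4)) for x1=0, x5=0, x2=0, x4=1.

Substituting: (((0 XNOR 1) NOR (0 XOR 0)) AND NOT (0 OR 1))
= 0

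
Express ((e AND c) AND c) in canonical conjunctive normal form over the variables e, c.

(e OR c) AND (e OR NOT c) AND (NOT e OR c)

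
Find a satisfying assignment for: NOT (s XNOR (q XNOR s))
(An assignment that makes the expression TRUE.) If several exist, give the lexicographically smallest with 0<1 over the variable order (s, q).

s=0, q=0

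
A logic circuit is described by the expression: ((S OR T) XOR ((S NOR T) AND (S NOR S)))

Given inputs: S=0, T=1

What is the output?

Substituting: ((0 OR 1) XOR ((0 NOR 1) AND (0 NOR 0)))
= 1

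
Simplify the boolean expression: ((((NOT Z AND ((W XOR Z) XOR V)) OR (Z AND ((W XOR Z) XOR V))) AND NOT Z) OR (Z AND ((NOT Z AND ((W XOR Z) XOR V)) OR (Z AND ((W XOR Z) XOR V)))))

By distribution ((E AND v) OR (E AND NOT v) = E) then distribution ((E AND v) OR (E AND NOT v) = E):
= ((W XOR Z) XOR V)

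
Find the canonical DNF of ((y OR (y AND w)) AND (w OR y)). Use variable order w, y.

(NOT w AND y) OR (w AND y)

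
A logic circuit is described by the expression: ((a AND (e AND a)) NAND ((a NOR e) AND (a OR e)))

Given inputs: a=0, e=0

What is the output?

Substituting: ((0 AND (0 AND 0)) NAND ((0 NOR 0) AND (0 OR 0)))
= 1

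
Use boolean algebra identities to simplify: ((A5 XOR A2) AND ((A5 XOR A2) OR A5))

By absorption (E AND (E OR v) = E):
= (A5 XOR A2)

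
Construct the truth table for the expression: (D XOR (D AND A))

A | D | Output
--------------
0 | 0 | 0
0 | 1 | 1
1 | 0 | 0
1 | 1 | 0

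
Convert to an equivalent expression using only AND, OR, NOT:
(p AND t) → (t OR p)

NOT (p AND t) OR (t OR p)
(Implication elimination: A → B = NOT A OR B)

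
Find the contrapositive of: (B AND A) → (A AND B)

Contrapositive: NOT (A AND B) → NOT (B AND A)
Note: A statement and its contrapositive are logically equivalent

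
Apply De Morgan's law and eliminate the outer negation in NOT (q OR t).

NOT q AND NOT t
De Morgan's: NOT(OR of terms) = AND of negations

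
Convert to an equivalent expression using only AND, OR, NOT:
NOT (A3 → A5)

A3 AND NOT A5
(Negated implication: NOT(A → B) = A AND NOT B)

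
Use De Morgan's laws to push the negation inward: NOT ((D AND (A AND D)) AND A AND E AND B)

NOT (D AND (A AND D)) OR NOT A OR NOT E OR NOT B
De Morgan's: NOT(AND of terms) = OR of negations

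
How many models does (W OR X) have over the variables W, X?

Satisfying assignments: (0,1), (1,0), (1,1)
Count: 3 out of 4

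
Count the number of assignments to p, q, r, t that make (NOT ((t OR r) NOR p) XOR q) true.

Satisfying assignments: (0,0,0,1), (0,0,1,0), (0,0,1,1), (0,1,0,0), (1,0,0,0), (1,0,0,1), (1,0,1,0), (1,0,1,1)
Count: 8 out of 16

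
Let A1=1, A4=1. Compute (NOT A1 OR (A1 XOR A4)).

Substituting: (NOT 1 OR (1 XOR 1))
= 0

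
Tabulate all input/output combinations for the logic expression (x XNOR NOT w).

w | x | Output
--------------
0 | 0 | 0
0 | 1 | 1
1 | 0 | 1
1 | 1 | 0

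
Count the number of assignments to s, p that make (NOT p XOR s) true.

Satisfying assignments: (0,0), (1,1)
Count: 2 out of 4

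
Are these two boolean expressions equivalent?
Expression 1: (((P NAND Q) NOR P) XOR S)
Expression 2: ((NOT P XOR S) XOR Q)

No. Counterexample: with P=0, S=0, Q=0, Expression 1 = 0 but Expression 2 = 1.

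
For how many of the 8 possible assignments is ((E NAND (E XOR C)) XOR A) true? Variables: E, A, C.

Satisfying assignments: (0,0,0), (0,0,1), (1,0,1), (1,1,0)
Count: 4 out of 8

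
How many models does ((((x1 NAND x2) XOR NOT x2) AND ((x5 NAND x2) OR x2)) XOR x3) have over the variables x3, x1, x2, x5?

Satisfying assignments: (0,0,1,0), (0,0,1,1), (1,0,0,0), (1,0,0,1), (1,1,0,0), (1,1,0,1), (1,1,1,0), (1,1,1,1)
Count: 8 out of 16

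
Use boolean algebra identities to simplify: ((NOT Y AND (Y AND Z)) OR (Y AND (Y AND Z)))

By distribution ((E AND v) OR (E AND NOT v) = E):
= (Y AND Z)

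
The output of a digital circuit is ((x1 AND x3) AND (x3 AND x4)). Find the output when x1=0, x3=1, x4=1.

Substituting: ((0 AND 1) AND (1 AND 1))
= 0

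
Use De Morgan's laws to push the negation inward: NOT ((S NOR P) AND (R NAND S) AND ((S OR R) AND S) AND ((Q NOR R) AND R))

NOT (S NOR P) OR NOT (R NAND S) OR NOT ((S OR R) AND S) OR NOT ((Q NOR R) AND R)
De Morgan's: NOT(AND of terms) = OR of negations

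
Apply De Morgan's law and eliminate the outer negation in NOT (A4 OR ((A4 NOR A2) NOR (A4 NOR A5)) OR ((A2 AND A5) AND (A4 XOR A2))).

NOT A4 AND NOT ((A4 NOR A2) NOR (A4 NOR A5)) AND NOT ((A2 AND A5) AND (A4 XOR A2))
De Morgan's: NOT(OR of terms) = AND of negations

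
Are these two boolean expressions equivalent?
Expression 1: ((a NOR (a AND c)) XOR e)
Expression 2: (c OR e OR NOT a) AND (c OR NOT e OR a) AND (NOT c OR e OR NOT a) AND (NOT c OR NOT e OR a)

Yes, they are equivalent — the two output columns agree on all 8 assignments:
c | e | a | Expression 1 | Expression 2
---------------------------------------
0 | 0 | 0 | 1 | 1
0 | 0 | 1 | 0 | 0
0 | 1 | 0 | 0 | 0
0 | 1 | 1 | 1 | 1
1 | 0 | 0 | 1 | 1
1 | 0 | 1 | 0 | 0
1 | 1 | 0 | 0 | 0
1 | 1 | 1 | 1 | 1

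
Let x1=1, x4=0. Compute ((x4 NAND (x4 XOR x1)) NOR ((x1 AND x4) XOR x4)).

Substituting: ((0 NAND (0 XOR 1)) NOR ((1 AND 0) XOR 0))
= 0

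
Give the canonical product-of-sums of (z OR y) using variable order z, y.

ΠM(0) = (z OR y)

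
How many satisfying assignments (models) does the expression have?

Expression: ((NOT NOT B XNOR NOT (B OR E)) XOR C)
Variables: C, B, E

Satisfying assignments: (0,0,1), (1,0,0), (1,1,0), (1,1,1)
Count: 4 out of 8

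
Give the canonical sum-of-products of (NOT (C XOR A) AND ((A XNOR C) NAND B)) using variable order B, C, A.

Σm(0, 3) = (NOT B AND NOT C AND NOT A) OR (NOT B AND C AND A)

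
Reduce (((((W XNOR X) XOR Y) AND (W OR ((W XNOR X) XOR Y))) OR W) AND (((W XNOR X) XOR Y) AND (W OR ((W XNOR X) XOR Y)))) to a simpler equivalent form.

By absorption (E AND (E OR v) = E) then absorption (E AND (E OR v) = E):
= ((W XNOR X) XOR Y)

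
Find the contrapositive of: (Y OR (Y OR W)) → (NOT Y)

Contrapositive: Y → NOT (Y OR (Y OR W))
Note: A statement and its contrapositive are logically equivalent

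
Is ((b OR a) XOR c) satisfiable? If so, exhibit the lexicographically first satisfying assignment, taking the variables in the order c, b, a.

c=0, b=0, a=1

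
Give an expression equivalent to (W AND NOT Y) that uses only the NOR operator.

((W NOR W) NOR ((Y NOR Y) NOR (Y NOR Y)))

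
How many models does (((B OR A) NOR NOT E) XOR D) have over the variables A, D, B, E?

Satisfying assignments: (0,0,0,1), (0,1,0,0), (0,1,1,0), (0,1,1,1), (1,1,0,0), (1,1,0,1), (1,1,1,0), (1,1,1,1)
Count: 8 out of 16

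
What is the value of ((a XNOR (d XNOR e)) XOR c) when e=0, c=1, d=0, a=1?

Substituting: ((1 XNOR (0 XNOR 0)) XOR 1)
= 0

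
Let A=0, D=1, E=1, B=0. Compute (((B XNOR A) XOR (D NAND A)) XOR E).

Substituting: (((0 XNOR 0) XOR (1 NAND 0)) XOR 1)
= 1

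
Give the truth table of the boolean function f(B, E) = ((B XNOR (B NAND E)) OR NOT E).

B | E | Output
--------------
0 | 0 | 1
0 | 1 | 0
1 | 0 | 1
1 | 1 | 0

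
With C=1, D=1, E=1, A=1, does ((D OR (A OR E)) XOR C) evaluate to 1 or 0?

Substituting: ((1 OR (1 OR 1)) XOR 1)
= 0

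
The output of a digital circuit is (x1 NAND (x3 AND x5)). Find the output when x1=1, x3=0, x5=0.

Substituting: (1 NAND (0 AND 0))
= 1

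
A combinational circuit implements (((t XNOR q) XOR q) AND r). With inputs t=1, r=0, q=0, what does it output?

Substituting: (((1 XNOR 0) XOR 0) AND 0)
= 0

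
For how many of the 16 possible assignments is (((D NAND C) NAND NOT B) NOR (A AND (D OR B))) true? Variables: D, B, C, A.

Satisfying assignments: (0,0,0,0), (0,0,0,1), (0,0,1,0), (0,0,1,1), (1,0,0,0)
Count: 5 out of 16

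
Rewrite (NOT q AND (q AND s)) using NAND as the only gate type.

(((q NAND q) NAND ((q NAND s) NAND (q NAND s))) NAND ((q NAND q) NAND ((q NAND s) NAND (q NAND s))))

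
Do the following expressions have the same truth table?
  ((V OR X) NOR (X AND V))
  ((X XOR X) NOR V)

No. Counterexample: with V=0, X=1, Expression 1 = 0 but Expression 2 = 1.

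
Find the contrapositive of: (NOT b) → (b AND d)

Contrapositive: NOT (b AND d) → b
Note: A statement and its contrapositive are logically equivalent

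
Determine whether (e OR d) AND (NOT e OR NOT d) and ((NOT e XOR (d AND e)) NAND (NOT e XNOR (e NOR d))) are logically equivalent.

Yes, they are equivalent — the two output columns agree on all 4 assignments:
e | d | Expression 1 | Expression 2
-----------------------------------
0 | 0 | 0 | 0
0 | 1 | 1 | 1
1 | 0 | 1 | 1
1 | 1 | 0 | 0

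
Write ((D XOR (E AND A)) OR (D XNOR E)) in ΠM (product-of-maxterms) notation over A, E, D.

ΠM(2) = (A OR NOT E OR D)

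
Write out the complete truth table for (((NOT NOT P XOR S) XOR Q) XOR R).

P | S | Q | R | Output
----------------------
0 | 0 | 0 | 0 | 0
0 | 0 | 0 | 1 | 1
0 | 0 | 1 | 0 | 1
0 | 0 | 1 | 1 | 0
0 | 1 | 0 | 0 | 1
0 | 1 | 0 | 1 | 0
0 | 1 | 1 | 0 | 0
0 | 1 | 1 | 1 | 1
1 | 0 | 0 | 0 | 1
1 | 0 | 0 | 1 | 0
1 | 0 | 1 | 0 | 0
1 | 0 | 1 | 1 | 1
1 | 1 | 0 | 0 | 0
1 | 1 | 0 | 1 | 1
1 | 1 | 1 | 0 | 1
1 | 1 | 1 | 1 | 0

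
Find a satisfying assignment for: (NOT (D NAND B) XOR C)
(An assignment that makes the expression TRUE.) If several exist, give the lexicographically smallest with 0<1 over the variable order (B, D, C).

B=0, D=0, C=1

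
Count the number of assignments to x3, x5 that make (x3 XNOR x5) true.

Satisfying assignments: (0,0), (1,1)
Count: 2 out of 4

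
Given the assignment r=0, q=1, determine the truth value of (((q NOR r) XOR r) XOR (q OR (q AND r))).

Substituting: (((1 NOR 0) XOR 0) XOR (1 OR (1 AND 0)))
= 1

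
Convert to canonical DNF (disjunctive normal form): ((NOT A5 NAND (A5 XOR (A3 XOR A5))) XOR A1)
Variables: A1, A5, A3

(NOT A1 AND NOT A5 AND NOT A3) OR (NOT A1 AND A5 AND NOT A3) OR (NOT A1 AND A5 AND A3) OR (A1 AND NOT A5 AND A3)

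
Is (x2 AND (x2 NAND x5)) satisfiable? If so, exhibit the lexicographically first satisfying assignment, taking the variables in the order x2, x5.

x2=1, x5=0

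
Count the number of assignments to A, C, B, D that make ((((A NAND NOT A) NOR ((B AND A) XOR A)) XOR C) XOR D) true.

Satisfying assignments: (0,0,0,1), (0,0,1,1), (0,1,0,0), (0,1,1,0), (1,0,0,1), (1,0,1,1), (1,1,0,0), (1,1,1,0)
Count: 8 out of 16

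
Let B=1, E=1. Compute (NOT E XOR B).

Substituting: (NOT 1 XOR 1)
= 1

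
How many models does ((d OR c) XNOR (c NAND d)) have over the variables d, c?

Satisfying assignments: (0,1), (1,0)
Count: 2 out of 4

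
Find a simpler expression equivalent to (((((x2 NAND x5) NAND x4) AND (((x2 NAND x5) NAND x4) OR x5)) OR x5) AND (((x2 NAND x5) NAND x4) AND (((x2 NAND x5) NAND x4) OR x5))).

By absorption (E AND (E OR v) = E) then absorption (E AND (E OR v) = E):
= ((x2 NAND x5) NAND x4)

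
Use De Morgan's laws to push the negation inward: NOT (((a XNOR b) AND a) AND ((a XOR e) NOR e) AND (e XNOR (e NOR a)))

NOT ((a XNOR b) AND a) OR NOT ((a XOR e) NOR e) OR NOT (e XNOR (e NOR a))
De Morgan's: NOT(AND of terms) = OR of negations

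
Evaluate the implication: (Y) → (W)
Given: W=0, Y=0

Antecedent (Y) = 0; consequent (W) = 0.
0 → 0 = 1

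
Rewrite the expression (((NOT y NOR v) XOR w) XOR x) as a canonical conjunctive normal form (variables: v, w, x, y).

(v OR w OR x OR y) AND (v OR w OR NOT x OR NOT y) AND (v OR NOT w OR x OR NOT y) AND (v OR NOT w OR NOT x OR y) AND (NOT v OR w OR x OR y) AND (NOT v OR w OR x OR NOT y) AND (NOT v OR NOT w OR NOT x OR y) AND (NOT v OR NOT w OR NOT x OR NOT y)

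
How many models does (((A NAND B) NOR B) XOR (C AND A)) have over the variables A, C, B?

Satisfying assignments: (1,1,0), (1,1,1)
Count: 2 out of 8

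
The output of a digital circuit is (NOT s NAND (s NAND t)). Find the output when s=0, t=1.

Substituting: (NOT 0 NAND (0 NAND 1))
= 0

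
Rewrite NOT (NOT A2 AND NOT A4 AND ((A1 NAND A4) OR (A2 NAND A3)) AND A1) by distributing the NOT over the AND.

A2 OR A4 OR NOT ((A1 NAND A4) OR (A2 NAND A3)) OR NOT A1
De Morgan's: NOT(AND of terms) = OR of negations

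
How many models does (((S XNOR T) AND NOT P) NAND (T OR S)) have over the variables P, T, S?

Satisfying assignments: (0,0,0), (0,0,1), (0,1,0), (1,0,0), (1,0,1), (1,1,0), (1,1,1)
Count: 7 out of 8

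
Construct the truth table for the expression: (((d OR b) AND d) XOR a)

a | b | d | Output
------------------
0 | 0 | 0 | 0
0 | 0 | 1 | 1
0 | 1 | 0 | 0
0 | 1 | 1 | 1
1 | 0 | 0 | 1
1 | 0 | 1 | 0
1 | 1 | 0 | 1
1 | 1 | 1 | 0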